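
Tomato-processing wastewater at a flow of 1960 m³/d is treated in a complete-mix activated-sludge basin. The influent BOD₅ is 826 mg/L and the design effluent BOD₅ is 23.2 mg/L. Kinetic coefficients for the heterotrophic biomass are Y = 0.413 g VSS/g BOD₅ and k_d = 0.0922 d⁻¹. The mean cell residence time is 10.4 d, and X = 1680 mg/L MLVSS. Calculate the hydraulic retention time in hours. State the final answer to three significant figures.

Steady-state biomass mass balance: V·X·(1 + k_d·θ_c) = Y·Q·(S₀ − S)·θ_c, so V = 0.413 × 1960 × (826 − 23.2) × 10.4 / [1680 × (1 + 0.0922 × 10.4)] = 6.76×10^6 / 3291 = 2054 m³.
Hydraulic retention time τ = V/Q = 2054 / 1960 = 1.048 d = 25.15 h.

τ ≈ 25.1 h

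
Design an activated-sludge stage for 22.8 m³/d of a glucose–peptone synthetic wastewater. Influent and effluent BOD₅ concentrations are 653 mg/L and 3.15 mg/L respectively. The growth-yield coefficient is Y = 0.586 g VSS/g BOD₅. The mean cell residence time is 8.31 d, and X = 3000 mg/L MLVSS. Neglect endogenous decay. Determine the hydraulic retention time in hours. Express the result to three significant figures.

τ ≈ 25.3 h

With k_d = 0 the design equation reduces to V = Y Q (S₀−S) θ_c / X = 0.586 × 22.8 × (653 − 3.15) × 8.31 / 3000 = 24.05 m³.
Hydraulic retention time τ = V/Q = 24.05 / 22.8 = 1.055 d = 25.32 h.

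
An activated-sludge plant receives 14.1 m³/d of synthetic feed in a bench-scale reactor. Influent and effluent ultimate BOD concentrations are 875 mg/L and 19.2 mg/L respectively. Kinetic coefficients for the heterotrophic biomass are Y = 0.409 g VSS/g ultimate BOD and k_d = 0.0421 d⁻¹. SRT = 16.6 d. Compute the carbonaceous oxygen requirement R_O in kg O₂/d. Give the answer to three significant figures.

R_O ≈ 7.94 kg O₂/d

Y_obs = Y / (1 + k_d θ_c) = 0.409 / (1 + 0.0421 × 16.6) = 0.409 / 1.699 = 0.2407.
Q·(S₀ − S) = 14.1 × (875 − 19.2) × 10⁻³ = 12.07 kg/d removed.
Net sludge production P_X = 0.2407 × 12.07 = 2.905 kg VSS/d.
Carbonaceous O₂ demand = substrate oxidised − cell-mass equivalent = 12.07 − 1.42 × 2.905 = 7.942 kg O₂/d.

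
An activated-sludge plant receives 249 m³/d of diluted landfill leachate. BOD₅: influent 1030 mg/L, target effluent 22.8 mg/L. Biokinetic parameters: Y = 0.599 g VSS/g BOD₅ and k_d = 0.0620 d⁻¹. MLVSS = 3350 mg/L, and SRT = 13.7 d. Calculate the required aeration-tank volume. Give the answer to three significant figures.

Steady-state biomass mass balance: V·X·(1 + k_d·θ_c) = Y·Q·(S₀ − S)·θ_c, so V = 0.599 × 249 × (1030 − 22.8) × 13.7 / [3350 × (1 + 0.0620 × 13.7)] = 2.06×10^6 / 6195 = 332.2 m³.

V ≈ 332 m³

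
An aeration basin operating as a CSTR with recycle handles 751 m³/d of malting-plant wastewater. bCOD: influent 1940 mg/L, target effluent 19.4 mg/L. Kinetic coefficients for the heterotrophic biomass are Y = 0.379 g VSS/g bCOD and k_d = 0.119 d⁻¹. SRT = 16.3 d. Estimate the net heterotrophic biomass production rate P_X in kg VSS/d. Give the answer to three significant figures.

Correct the yield for decay: Y_obs = Y/(1 + k_d θ_c) = 0.379 / (1 + 0.119 × 16.3) = 0.379 / 2.940 = 0.1289.
ΔS = 1940 − 19.4 = 1921 mg/L, so the substrate removal rate is 751 × 1921/1000 = 1442 kg bCOD/d.
P_X = Y_obs · Q(S₀ − S) = 0.1289 × 1442 = 186.0 kg VSS/d.

P_X ≈ 186 kg VSS/d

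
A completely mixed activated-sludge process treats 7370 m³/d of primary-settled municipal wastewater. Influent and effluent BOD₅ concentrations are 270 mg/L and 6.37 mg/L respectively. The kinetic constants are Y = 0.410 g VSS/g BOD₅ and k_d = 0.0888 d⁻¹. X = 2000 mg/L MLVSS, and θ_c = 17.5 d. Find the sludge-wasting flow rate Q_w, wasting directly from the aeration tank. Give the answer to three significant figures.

Q_w ≈ 156 m³/d

From the SRT design equation V = Y Q (S₀−S) θ_c / [X (1 + k_d θ_c)] = 0.410 × 7370 × (270 − 6.37) × 17.5 / [2000 × (1 + 0.0888 × 17.5)] = 1.39×10^7 / 5108 = 2729 m³.
For wasting at MLVSS concentration, Q_w = V/θ_c = 2729/17.5 = 156.0 m³/d.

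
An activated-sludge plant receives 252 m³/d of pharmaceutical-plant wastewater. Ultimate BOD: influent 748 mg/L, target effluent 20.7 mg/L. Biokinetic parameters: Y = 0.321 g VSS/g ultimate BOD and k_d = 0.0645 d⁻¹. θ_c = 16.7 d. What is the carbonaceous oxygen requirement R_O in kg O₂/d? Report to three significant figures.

R_O ≈ 143 kg O₂/d

Y_obs = Y / (1 + k_d θ_c) = 0.321 / (1 + 0.0645 × 16.7) = 0.321 / 2.077 = 0.1545.
Substrate removed = Q·(S₀ − S) = 252 m³/d × (748 − 20.7) g/m³ = 1.83×10^5 g/d = 183.3 kg/d.
Net sludge production P_X = 0.1545 × 183.3 = 28.32 kg VSS/d.
Carbonaceous O₂ demand = substrate oxidised − cell-mass equivalent = 183.3 − 1.42 × 28.32 = 143.1 kg O₂/d.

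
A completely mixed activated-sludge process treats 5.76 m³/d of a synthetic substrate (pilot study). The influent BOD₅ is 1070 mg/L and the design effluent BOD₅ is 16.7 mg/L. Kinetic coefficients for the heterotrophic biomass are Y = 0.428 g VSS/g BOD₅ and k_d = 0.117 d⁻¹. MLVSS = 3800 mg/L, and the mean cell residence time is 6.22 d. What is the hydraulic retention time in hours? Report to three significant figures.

Steady-state biomass mass balance: V·X·(1 + k_d·θ_c) = Y·Q·(S₀ − S)·θ_c, so V = 0.428 × 5.76 × (1070 − 16.7) × 6.22 / [3800 × (1 + 0.117 × 6.22)] = 1.62×10^4 / 6565 = 2.460 m³.
HRT = V/Q = 2.460 m³ / 5.76 m³·d⁻¹ = 0.4271 d × 24 = 10.25 h.

τ ≈ 10.3 h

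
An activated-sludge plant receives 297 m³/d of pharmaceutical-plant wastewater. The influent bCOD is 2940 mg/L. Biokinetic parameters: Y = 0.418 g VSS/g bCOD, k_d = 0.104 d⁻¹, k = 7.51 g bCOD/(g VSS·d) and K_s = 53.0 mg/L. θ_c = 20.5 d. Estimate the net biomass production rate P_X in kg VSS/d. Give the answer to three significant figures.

From the Monod/SRT balance for a CMAS, S = K_s·(1+k_d θ_c)/[θ_c·(Y k − k_d) − 1] = 53.0 × (1 + 0.104 × 20.5) / [20.5 × (0.418 × 7.51 − 0.104) − 1] = 166.0 / 61.22 = 2.711 mg/L.
Y_obs = Y / (1 + k_d θ_c) = 0.418 / (1 + 0.104 × 20.5) = 0.418 / 3.132 = 0.1335.
ΔS = 2940 − 2.71 = 2937 mg/L, so the substrate removal rate is 297 × 2937/1000 = 872.4 kg bCOD/d.
Biomass produced: P_X = Y_obs·Q·ΔS = 0.1335 × 872.4 ≈ 116.4 kg VSS/d.

P_X ≈ 116 kg VSS/d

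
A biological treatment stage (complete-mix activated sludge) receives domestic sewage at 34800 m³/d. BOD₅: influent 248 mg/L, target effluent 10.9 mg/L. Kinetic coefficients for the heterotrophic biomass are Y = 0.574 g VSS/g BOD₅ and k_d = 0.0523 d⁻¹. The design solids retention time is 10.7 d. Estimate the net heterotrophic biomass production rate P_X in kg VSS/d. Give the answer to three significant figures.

Correct the yield for decay: Y_obs = Y/(1 + k_d θ_c) = 0.574 / (1 + 0.0523 × 10.7) = 0.574 / 1.560 = 0.3680.
Substrate removed = Q·(S₀ − S) = 34800 m³/d × (248 − 10.9) g/m³ = 8.25×10^6 g/d = 8251 kg/d.
So the net sludge growth is P_X = 0.3680 × 8251 = 3037 kg VSS/d.

P_X ≈ 3040 kg VSS/d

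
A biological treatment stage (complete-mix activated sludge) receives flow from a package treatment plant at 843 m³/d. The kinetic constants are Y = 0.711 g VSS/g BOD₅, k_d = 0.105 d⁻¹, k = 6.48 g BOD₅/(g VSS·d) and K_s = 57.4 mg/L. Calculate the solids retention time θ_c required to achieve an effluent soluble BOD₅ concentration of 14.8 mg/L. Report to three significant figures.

θ_c ≈ 1.19 d

Specific growth rate at S = 14.8 mg/L: μ = YkS/(K_s+S) = 0.711·6.48·14.8/(57.4+14.8) = 0.9444 d⁻¹.
θ_c = 1/(μ − k_d) = 1/(0.9444 − 0.105) = 1/0.8394 = 1.191 d.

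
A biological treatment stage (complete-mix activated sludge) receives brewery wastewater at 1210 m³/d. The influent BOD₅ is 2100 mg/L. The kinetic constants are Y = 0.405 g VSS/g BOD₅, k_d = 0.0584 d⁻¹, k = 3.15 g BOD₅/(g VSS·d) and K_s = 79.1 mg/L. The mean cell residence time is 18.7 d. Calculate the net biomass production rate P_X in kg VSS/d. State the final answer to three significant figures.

P_X ≈ 490 kg VSS/d

Effluent substrate depends only on kinetics and SRT: S = K_s(1 + k_d θ_c) / [θ_c(Yk − k_d) − 1] = 79.1 × (1 + 0.0584 × 18.7) / [18.7 × (0.405 × 3.15 − 0.0584) − 1] = 165.5 / 21.76 = 7.603 mg/L.
The observed yield is Y_obs = Y/(1 + k_d·θ_c) = 0.405 / (1 + 0.0584 × 18.7) = 0.405 / 2.092 = 0.1936 g VSS per g BOD₅ removed.
Q·(S₀ − S) = 1210 × (2100 − 7.60) × 10⁻³ = 2532 kg/d removed.
Biomass produced: P_X = Y_obs·Q·ΔS = 0.1936 × 2532 ≈ 490.1 kg VSS/d.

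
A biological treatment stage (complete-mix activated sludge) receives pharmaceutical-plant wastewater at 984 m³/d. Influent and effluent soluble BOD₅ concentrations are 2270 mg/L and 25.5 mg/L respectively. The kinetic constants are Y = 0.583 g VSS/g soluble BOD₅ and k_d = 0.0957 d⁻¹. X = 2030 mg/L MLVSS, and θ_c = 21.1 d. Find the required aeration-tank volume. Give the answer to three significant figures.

Rearranging the biomass balance for a CMAS with decay, V = Y·Q·ΔS·θ_c / [X·(1+k_d θ_c)] = 0.583 × 984 × (2270 − 25.5) × 21.1 / [2030 × (1 + 0.0957 × 21.1)] = 2.72×10^7 / 6129 = 4433 m³.

V ≈ 4430 m³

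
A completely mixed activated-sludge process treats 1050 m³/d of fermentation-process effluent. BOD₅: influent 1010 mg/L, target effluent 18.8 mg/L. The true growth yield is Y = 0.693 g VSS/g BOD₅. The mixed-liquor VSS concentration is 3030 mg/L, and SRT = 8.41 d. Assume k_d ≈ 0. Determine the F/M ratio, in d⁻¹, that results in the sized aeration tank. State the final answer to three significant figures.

F/M ≈ 0.175 d⁻¹

Biomass mass balance (decay neglected): V·X = Y·Q·(S₀ − S)·θ_c, so V = 0.693 × 1050 × (1010 − 18.8) × 8.41 / 3030 = 2002 m³.
Food-to-microorganism ratio F/M = Q S₀ / (V X) = 1050 × 1010 / (2002 × 3030) = 0.1748 d⁻¹.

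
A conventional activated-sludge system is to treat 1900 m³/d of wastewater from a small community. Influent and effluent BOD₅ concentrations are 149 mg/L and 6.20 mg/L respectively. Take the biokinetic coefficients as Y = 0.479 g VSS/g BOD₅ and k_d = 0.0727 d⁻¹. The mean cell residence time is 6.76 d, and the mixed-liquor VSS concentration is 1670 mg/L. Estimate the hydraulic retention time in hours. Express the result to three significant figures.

Rearranging the biomass balance for a CMAS with decay, V = Y·Q·ΔS·θ_c / [X·(1+k_d θ_c)] = 0.479 × 1900 × (149 − 6.20) × 6.76 / [1670 × (1 + 0.0727 × 6.76)] = 8.79×10^5 / 2491 = 352.7 m³.
HRT = V/Q = 352.7 m³ / 1900 m³·d⁻¹ = 0.1856 d × 24 = 4.455 h.

τ ≈ 4.46 h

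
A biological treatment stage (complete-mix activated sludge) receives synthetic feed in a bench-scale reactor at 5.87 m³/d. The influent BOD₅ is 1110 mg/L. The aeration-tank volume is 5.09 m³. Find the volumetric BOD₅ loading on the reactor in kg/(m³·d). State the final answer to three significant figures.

L_v ≈ 1.28 kg BOD₅/(m³·d)

Volumetric loading L_v = Q·S₀ / V = 5.87 × 1110 g/m³ / 5.090 m³ = 1280 g/(m³·d) = 1.280 kg BOD₅/(m³·d).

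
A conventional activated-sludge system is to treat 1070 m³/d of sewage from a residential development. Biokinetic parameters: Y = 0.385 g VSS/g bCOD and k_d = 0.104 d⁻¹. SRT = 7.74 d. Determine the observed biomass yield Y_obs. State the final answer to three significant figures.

Y_obs = Y / (1 + k_d θ_c) = 0.385 / (1 + 0.104 × 7.74) = 0.385 / 1.805 = 0.2133.

Y_obs ≈ 0.213 g VSS/g bCOD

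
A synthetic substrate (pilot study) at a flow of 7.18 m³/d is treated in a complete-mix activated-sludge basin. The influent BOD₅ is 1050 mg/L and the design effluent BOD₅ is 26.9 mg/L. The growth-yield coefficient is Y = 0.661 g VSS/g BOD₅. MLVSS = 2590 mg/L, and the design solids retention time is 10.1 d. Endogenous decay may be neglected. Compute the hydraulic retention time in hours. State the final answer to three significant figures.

τ ≈ 63.3 h

Biomass mass balance (decay neglected): V·X = Y·Q·(S₀ − S)·θ_c, so V = 0.661 × 7.18 × (1050 − 26.9) × 10.1 / 2590 = 18.94 m³.
τ = V/Q = 18.94/7.18 = 2.637 d, or 63.29 h.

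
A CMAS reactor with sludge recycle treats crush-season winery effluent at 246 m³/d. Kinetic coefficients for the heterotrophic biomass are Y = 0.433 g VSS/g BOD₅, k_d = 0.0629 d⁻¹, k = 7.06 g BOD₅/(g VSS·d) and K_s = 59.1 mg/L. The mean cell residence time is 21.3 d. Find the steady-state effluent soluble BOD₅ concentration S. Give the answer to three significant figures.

For a completely mixed reactor with recycle the Lawrence–McCarty relation gives S = K_s·(1 + k_d·θ_c) / [θ_c·(Y·k − k_d) − 1] = 59.1 × (1 + 0.0629 × 21.3) / [21.3 × (0.433 × 7.06 − 0.0629) − 1] = 138.3 / 62.77 = 2.203 mg/L.

S ≈ 2.20 mg/L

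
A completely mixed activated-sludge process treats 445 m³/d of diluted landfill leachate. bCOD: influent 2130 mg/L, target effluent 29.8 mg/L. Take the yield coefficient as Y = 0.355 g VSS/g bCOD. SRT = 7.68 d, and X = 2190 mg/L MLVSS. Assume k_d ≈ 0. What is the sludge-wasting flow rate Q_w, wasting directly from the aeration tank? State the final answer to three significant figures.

Q_w ≈ 151 m³/d

With k_d = 0 the design equation reduces to V = Y Q (S₀−S) θ_c / X = 0.355 × 445 × (2130 − 29.8) × 7.68 / 2190 = 1163 m³.
For wasting at MLVSS concentration, Q_w = V/θ_c = 1163/7.68 = 151.5 m³/d.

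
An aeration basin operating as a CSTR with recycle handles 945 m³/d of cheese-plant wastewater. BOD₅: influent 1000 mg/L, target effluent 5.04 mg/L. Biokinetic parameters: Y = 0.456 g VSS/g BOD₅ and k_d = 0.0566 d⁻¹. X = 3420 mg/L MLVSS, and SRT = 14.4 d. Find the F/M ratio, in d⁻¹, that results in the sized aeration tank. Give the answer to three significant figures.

Steady-state biomass mass balance: V·X·(1 + k_d·θ_c) = Y·Q·(S₀ − S)·θ_c, so V = 0.456 × 945 × (1000 − 5.04) × 14.4 / [3420 × (1 + 0.0566 × 14.4)] = 6.17×10^6 / 6207 = 994.6 m³.
F/M = applied load / biomass = Q·S₀/(V·X) = 945 × 1000 / (994.6 × 3420) = 0.2778 d⁻¹.

F/M ≈ 0.278 d⁻¹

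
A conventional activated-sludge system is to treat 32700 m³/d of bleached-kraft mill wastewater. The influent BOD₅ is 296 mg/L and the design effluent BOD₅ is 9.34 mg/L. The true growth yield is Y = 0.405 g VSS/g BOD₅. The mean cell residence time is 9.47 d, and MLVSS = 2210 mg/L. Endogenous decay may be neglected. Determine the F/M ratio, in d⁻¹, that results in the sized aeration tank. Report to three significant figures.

V·X = Y·Q·ΔS·θ_c gives V = 0.405 × 32700 × (296 − 9.34) × 9.47 / 2210 = 16268 m³.
F/M = Q·S₀ / (V·X) = 32700 × 296 / (16268 × 2210) = 0.2692 g BOD₅·(g VSS·d)⁻¹.

F/M ≈ 0.269 d⁻¹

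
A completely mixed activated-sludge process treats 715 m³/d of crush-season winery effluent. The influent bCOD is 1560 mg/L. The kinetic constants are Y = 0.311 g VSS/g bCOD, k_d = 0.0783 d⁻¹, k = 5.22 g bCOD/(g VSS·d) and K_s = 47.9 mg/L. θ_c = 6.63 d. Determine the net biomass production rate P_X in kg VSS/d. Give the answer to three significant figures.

P_X ≈ 227 kg VSS/d

Effluent substrate depends only on kinetics and SRT: S = K_s(1 + k_d θ_c) / [θ_c(Yk − k_d) − 1] = 47.9 × (1 + 0.0783 × 6.63) / [6.63 × (0.311 × 5.22 − 0.0783) − 1] = 72.77 / 9.244 = 7.872 mg/L.
Correct the yield for decay: Y_obs = Y/(1 + k_d θ_c) = 0.311 / (1 + 0.0783 × 6.63) = 0.311 / 1.519 = 0.2047.
Q·(S₀ − S) = 715 × (1560 − 7.87) × 10⁻³ = 1110 kg/d removed.
So the net sludge growth is P_X = 0.2047 × 1110 = 227.2 kg VSS/d.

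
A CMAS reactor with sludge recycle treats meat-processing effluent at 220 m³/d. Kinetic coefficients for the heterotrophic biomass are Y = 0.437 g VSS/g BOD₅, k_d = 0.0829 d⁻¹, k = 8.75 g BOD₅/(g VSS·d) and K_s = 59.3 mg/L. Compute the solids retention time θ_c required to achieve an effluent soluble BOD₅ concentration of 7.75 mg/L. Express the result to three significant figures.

From 1/θ_c = Y·k·S/(K_s + S) − k_d: Y·k·S/(K_s+S) = 0.437 × 8.75 × 7.75 / (59.3 + 7.75) = 0.4420 d⁻¹.
θ_c = 1/(μ − k_d) = 1/(0.4420 − 0.0829) = 1/0.3591 = 2.785 d.

θ_c ≈ 2.78 d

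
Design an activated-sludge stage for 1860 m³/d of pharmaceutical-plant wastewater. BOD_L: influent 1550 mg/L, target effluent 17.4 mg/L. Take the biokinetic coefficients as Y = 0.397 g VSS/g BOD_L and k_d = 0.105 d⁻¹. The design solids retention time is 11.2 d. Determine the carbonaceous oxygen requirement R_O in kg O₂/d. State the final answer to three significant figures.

R_O ≈ 2110 kg O₂/d

Observed yield with endogenous decay: Y_obs = Y / (1 + k_d·θ_c) = 0.397 / (1 + 0.105 × 11.2) = 0.397 / 2.176 = 0.1824 g VSS/g BOD_L.
Mass of BOD_L removed per day: Q(S₀ − S) = 1860 × 1533 g/m³ = 2851 kg/d.
Net sludge production P_X = 0.1824 × 2851 = 520.1 kg VSS/d.
Carbonaceous O₂ demand = substrate oxidised − cell-mass equivalent = 2851 − 1.42 × 520.1 = 2112 kg O₂/d.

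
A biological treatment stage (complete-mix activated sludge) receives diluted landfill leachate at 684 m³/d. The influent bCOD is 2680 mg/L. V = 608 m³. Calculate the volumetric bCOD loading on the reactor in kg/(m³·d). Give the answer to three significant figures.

L_v = Q S₀ / V = 684 × 2680 × 10⁻³ / 608.0 = 3.015 kg/(m³·d).

L_v ≈ 3.02 kg bCOD/(m³·d)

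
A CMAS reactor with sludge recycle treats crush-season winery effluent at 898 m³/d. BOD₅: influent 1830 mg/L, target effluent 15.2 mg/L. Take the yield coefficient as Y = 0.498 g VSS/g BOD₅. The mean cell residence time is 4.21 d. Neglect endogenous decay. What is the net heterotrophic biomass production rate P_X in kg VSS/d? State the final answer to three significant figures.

P_X ≈ 812 kg VSS/d

No decay correction is needed, so Y_obs = Y = 0.498.
ΔS = 1830 − 15.2 = 1815 mg/L, so the substrate removal rate is 898 × 1815/1000 = 1630 kg BOD₅/d.
So the net sludge growth is P_X = 0.4980 × 1630 = 811.6 kg VSS/d.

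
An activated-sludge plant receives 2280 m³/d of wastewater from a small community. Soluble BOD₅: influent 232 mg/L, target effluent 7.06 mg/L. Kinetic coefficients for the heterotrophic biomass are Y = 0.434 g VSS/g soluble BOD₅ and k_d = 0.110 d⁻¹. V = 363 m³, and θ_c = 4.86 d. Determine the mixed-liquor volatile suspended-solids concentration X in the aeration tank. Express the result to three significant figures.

From V·X·(1 + k_d·θ_c) = Y·Q·(S₀ − S)·θ_c: X = 0.434 × 2280 × (232 − 7.06) × 4.86 / [363 × (1 + 0.110 × 4.86)] = 1942 mg/L.

X ≈ 1940 mg/L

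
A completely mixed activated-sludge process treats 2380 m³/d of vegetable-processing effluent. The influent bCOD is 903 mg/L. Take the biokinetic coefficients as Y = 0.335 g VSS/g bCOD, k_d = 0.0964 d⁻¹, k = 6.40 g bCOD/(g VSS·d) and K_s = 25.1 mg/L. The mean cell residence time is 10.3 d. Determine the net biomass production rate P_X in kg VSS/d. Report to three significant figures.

P_X ≈ 360 kg VSS/d

Effluent substrate depends only on kinetics and SRT: S = K_s(1 + k_d θ_c) / [θ_c(Yk − k_d) − 1] = 25.1 × (1 + 0.0964 × 10.3) / [10.3 × (0.335 × 6.40 − 0.0964) − 1] = 50.02 / 20.09 = 2.490 mg/L.
Correct the yield for decay: Y_obs = Y/(1 + k_d θ_c) = 0.335 / (1 + 0.0964 × 10.3) = 0.335 / 1.993 = 0.1681.
Substrate removed = Q·(S₀ − S) = 2380 m³/d × (903 − 2.49) g/m³ = 2.14×10^6 g/d = 2143 kg/d.
Biomass produced: P_X = Y_obs·Q·ΔS = 0.1681 × 2143 ≈ 360.3 kg VSS/d.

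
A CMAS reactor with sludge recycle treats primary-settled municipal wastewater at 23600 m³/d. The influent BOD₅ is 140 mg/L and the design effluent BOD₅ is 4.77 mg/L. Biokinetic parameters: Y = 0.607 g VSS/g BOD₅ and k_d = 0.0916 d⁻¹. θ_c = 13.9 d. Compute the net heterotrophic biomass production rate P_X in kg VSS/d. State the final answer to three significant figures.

Correct the yield for decay: Y_obs = Y/(1 + k_d θ_c) = 0.607 / (1 + 0.0916 × 13.9) = 0.607 / 2.273 = 0.2670.
Substrate removed = Q·(S₀ − S) = 23600 m³/d × (140 − 4.77) g/m³ = 3.19×10^6 g/d = 3191 kg/d.
P_X = Y_obs · Q(S₀ − S) = 0.2670 × 3191 = 852.2 kg VSS/d.

P_X ≈ 852 kg VSS/d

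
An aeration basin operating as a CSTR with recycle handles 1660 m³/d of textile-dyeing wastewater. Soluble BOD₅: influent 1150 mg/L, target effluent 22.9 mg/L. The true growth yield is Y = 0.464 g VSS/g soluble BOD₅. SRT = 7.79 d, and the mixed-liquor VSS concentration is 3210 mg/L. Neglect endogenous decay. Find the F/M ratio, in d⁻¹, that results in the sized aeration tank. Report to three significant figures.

V·X = Y·Q·ΔS·θ_c gives V = 0.464 × 1660 × (1150 − 22.9) × 7.79 / 3210 = 2107 m³.
Food-to-microorganism ratio F/M = Q S₀ / (V X) = 1660 × 1150 / (2107 × 3210) = 0.2823 d⁻¹.

F/M ≈ 0.282 d⁻¹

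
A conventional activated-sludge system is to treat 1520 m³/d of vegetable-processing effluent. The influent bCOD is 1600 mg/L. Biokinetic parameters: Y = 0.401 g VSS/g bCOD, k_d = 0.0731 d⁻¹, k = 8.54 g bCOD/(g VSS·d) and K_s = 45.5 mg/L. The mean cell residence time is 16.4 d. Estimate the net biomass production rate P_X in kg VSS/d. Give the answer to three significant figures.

P_X ≈ 443 kg VSS/d

For a completely mixed reactor with recycle the Lawrence–McCarty relation gives S = K_s·(1 + k_d·θ_c) / [θ_c·(Y·k − k_d) − 1] = 45.5 × (1 + 0.0731 × 16.4) / [16.4 × (0.401 × 8.54 − 0.0731) − 1] = 100.0 / 53.96 = 1.854 mg/L.
The observed yield is Y_obs = Y/(1 + k_d·θ_c) = 0.401 / (1 + 0.0731 × 16.4) = 0.401 / 2.199 = 0.1824 g VSS per g bCOD removed.
ΔS = 1600 − 1.85 = 1598 mg/L, so the substrate removal rate is 1520 × 1598/1000 = 2429 kg bCOD/d.
Net biomass production P_X = Y_obs × Q·(S₀ − S) = 0.1824 × 2429 = 443.0 kg VSS/d.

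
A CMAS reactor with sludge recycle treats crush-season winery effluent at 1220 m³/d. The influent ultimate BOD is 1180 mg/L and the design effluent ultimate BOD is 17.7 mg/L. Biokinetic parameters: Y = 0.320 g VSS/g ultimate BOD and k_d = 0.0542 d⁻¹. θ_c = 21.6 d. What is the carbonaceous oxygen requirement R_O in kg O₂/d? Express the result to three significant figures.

R_O ≈ 1120 kg O₂/d

Correct the yield for decay: Y_obs = Y/(1 + k_d θ_c) = 0.320 / (1 + 0.0542 × 21.6) = 0.320 / 2.171 = 0.1474.
Substrate removed = Q·(S₀ − S) = 1220 m³/d × (1180 − 17.7) g/m³ = 1.42×10^6 g/d = 1418 kg/d.
Net sludge production P_X = 0.1474 × 1418 = 209.0 kg VSS/d.
Carbonaceous O₂ demand = substrate oxidised − cell-mass equivalent = 1418 − 1.42 × 209.0 = 1121 kg O₂/d.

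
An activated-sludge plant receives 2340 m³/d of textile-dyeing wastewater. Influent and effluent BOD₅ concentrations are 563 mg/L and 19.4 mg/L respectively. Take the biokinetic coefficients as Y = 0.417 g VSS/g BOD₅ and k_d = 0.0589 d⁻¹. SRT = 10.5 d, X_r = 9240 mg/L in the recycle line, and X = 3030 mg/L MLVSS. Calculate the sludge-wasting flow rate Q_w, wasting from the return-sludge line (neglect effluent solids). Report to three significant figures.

Q_w ≈ 35.5 m³/d

Steady-state biomass mass balance: V·X·(1 + k_d·θ_c) = Y·Q·(S₀ − S)·θ_c, so V = 0.417 × 2340 × (563 − 19.4) × 10.5 / [3030 × (1 + 0.0589 × 10.5)] = 5.57×10^6 / 4904 = 1136 m³.
Wasting from the return line (neglecting effluent solids): Q_w = V·X / (θ_c·X_r) = 1136 × 3030 / (10.5 × 9240) = 35.47 m³/d.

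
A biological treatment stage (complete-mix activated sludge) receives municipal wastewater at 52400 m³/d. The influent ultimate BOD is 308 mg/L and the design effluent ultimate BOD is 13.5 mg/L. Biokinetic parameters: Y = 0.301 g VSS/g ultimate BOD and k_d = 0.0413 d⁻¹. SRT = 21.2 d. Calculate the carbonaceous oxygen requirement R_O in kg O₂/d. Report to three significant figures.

R_O ≈ 11900 kg O₂/d

The observed yield is Y_obs = Y/(1 + k_d·θ_c) = 0.301 / (1 + 0.0413 × 21.2) = 0.301 / 1.876 = 0.1605 g VSS per g ultimate BOD removed.
Mass of ultimate BOD removed per day: Q(S₀ − S) = 52400 × 294.5 g/m³ = 15432 kg/d.
Net sludge production P_X = 0.1605 × 15432 = 2477 kg VSS/d.
R_O = Q·ΔS − 1.42 P_X = 15432 − 3517 = 11915 kg O₂/d.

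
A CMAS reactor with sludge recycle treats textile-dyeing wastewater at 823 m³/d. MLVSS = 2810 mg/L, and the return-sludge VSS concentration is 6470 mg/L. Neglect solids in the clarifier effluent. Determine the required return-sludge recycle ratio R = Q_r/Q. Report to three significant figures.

R ≈ 0.768

R = Q_r/Q = X/(X_r − X) = 2810 / (6470 − 2810) = 0.7678.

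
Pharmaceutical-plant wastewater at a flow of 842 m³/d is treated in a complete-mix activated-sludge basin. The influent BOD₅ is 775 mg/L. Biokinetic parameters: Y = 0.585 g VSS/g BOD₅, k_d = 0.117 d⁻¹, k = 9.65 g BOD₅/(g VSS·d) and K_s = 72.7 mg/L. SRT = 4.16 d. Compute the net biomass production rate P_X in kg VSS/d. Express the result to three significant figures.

P_X ≈ 255 kg VSS/d

From the Monod/SRT balance for a CMAS, S = K_s·(1+k_d θ_c)/[θ_c·(Y k − k_d) − 1] = 72.7 × (1 + 0.117 × 4.16) / [4.16 × (0.585 × 9.65 − 0.117) − 1] = 108.1 / 22.00 = 4.913 mg/L.
Correct the yield for decay: Y_obs = Y/(1 + k_d θ_c) = 0.585 / (1 + 0.117 × 4.16) = 0.585 / 1.487 = 0.3935.
Mass of BOD₅ removed per day: Q(S₀ − S) = 842 × 770.1 g/m³ = 648.4 kg/d.
Biomass produced: P_X = Y_obs·Q·ΔS = 0.3935 × 648.4 ≈ 255.1 kg VSS/d.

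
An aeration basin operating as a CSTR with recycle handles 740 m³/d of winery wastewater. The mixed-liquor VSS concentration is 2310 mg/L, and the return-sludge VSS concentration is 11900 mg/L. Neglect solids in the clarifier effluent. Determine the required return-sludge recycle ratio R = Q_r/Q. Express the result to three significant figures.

R = Q_r/Q = X/(X_r − X) = 2310 / (11900 − 2310) = 0.2409.

R ≈ 0.241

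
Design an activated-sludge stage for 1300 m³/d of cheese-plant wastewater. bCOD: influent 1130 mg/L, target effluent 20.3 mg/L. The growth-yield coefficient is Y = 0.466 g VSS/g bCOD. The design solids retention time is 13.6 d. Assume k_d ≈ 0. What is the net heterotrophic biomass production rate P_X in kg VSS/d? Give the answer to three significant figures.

P_X ≈ 672 kg VSS/d

Since k_d ≈ 0, Y_obs = Y = 0.466 g VSS/g bCOD.
Mass of bCOD removed per day: Q(S₀ − S) = 1300 × 1110 g/m³ = 1443 kg/d.
Biomass produced: P_X = Y_obs·Q·ΔS = 0.4660 × 1443 ≈ 672.3 kg VSS/d.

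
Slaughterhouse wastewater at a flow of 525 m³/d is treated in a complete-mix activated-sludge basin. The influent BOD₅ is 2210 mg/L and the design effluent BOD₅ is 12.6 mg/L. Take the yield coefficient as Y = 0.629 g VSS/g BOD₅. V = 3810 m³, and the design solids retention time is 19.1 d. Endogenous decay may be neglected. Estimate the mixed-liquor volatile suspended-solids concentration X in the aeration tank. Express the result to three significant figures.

X ≈ 3640 mg/L

Without decay, X = Y Q (S₀−S) θ_c / V = 0.629 × 525 × (2210 − 12.6) × 19.1 / 3810 = 3638 mg/L.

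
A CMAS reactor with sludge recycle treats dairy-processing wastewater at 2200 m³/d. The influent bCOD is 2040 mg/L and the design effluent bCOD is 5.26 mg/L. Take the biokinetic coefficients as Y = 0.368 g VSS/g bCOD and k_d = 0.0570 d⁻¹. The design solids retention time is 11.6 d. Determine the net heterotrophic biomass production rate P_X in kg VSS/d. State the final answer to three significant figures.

P_X ≈ 992 kg VSS/d

Observed yield with endogenous decay: Y_obs = Y / (1 + k_d·θ_c) = 0.368 / (1 + 0.0570 × 11.6) = 0.368 / 1.661 = 0.2215 g VSS/g bCOD.
Substrate removed = Q·(S₀ − S) = 2200 m³/d × (2040 − 5.26) g/m³ = 4.48×10^6 g/d = 4476 kg/d.
So the net sludge growth is P_X = 0.2215 × 4476 = 991.6 kg VSS/d.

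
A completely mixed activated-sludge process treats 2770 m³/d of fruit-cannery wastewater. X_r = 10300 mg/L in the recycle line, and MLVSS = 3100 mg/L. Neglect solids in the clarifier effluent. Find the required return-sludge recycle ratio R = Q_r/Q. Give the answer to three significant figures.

R = Q_r/Q = X/(X_r − X) = 3100 / (10300 − 3100) = 0.4306.

R ≈ 0.431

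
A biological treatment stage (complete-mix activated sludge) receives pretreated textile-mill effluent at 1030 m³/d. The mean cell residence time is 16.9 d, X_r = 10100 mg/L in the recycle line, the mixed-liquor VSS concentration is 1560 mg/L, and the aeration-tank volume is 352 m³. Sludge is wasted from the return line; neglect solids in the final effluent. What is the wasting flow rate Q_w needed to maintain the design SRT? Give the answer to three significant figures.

θ_c = V·X/(Q_w·X_r) when wasting from the recycle, so Q_w = V·X/(θ_c·X_r) = 352.0 × 1560 / (16.9 × 10100) = 3.217 m³/d.

Q_w ≈ 3.22 m³/d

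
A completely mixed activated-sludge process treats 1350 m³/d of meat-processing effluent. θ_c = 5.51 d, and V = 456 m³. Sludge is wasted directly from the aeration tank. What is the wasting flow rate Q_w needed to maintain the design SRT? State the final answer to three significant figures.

Wasting from the aeration tank: Q_w = V / θ_c = 456.0 / 5.51 = 82.76 m³/d.

Q_w ≈ 82.8 m³/d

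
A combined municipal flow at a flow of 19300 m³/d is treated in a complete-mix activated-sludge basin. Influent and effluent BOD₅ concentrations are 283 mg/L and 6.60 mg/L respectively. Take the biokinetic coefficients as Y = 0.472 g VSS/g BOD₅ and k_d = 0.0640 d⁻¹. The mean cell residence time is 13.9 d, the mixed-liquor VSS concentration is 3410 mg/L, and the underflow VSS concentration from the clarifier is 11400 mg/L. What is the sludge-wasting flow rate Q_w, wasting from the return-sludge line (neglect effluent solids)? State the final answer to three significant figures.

Q_w ≈ 117 m³/d

Rearranging the biomass balance for a CMAS with decay, V = Y·Q·ΔS·θ_c / [X·(1+k_d θ_c)] = 0.472 × 19300 × (283 − 6.60) × 13.9 / [3410 × (1 + 0.0640 × 13.9)] = 3.5×10^7 / 6444 = 5432 m³.
Q_w = (V·X)/(θ_c X_r) = 5432 × 3410 / (13.9 × 11400) = 116.9 m³/d.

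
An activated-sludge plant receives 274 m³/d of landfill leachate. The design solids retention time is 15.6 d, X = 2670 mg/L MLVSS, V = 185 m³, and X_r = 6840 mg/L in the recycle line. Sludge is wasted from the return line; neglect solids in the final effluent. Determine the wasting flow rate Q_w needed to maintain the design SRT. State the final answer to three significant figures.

Q_w ≈ 4.63 m³/d

Wasting from the return line (neglecting effluent solids): Q_w = V·X / (θ_c·X_r) = 185.0 × 2670 / (15.6 × 6840) = 4.629 m³/d.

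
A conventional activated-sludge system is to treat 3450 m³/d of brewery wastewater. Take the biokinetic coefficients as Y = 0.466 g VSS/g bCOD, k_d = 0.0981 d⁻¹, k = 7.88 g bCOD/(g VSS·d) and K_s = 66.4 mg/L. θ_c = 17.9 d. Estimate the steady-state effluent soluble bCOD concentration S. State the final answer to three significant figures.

Effluent substrate depends only on kinetics and SRT: S = K_s(1 + k_d θ_c) / [θ_c(Yk − k_d) − 1] = 66.4 × (1 + 0.0981 × 17.9) / [17.9 × (0.466 × 7.88 − 0.0981) − 1] = 183.0 / 62.97 = 2.906 mg/L.

S ≈ 2.91 mg/L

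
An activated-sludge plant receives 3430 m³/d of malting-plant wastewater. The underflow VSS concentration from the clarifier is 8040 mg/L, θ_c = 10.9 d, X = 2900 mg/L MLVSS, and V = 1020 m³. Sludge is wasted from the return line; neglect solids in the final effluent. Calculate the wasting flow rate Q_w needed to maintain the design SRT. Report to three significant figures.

θ_c = V·X/(Q_w·X_r) when wasting from the recycle, so Q_w = V·X/(θ_c·X_r) = 1020 × 2900 / (10.9 × 8040) = 33.75 m³/d.

Q_w ≈ 33.8 m³/d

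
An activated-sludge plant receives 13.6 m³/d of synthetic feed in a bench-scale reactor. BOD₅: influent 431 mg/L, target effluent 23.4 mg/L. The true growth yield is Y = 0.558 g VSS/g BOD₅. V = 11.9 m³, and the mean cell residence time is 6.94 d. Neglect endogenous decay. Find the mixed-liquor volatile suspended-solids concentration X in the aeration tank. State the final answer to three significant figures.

Without decay, X = Y Q (S₀−S) θ_c / V = 0.558 × 13.6 × (431 − 23.4) × 6.94 / 11.9 = 1804 mg/L.

X ≈ 1800 mg/L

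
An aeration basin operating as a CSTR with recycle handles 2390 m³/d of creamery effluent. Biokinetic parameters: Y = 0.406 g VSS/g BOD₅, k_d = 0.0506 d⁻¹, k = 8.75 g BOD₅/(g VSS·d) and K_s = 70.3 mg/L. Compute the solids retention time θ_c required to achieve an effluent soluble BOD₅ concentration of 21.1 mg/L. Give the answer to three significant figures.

Specific growth rate at S = 21.1 mg/L: μ = YkS/(K_s+S) = 0.406·8.75·21.1/(70.3+21.1) = 0.8201 d⁻¹.
θ_c = 1/(μ − k_d) = 1/(0.8201 − 0.0506) = 1/0.7695 = 1.300 d.

θ_c ≈ 1.30 d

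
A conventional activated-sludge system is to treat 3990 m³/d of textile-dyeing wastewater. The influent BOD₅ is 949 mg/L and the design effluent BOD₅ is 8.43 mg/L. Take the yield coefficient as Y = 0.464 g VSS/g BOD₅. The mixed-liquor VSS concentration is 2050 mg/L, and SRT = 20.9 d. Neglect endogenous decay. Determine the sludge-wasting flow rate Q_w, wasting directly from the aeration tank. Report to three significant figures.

V·X = Y·Q·ΔS·θ_c gives V = 0.464 × 3990 × (949 − 8.43) × 20.9 / 2050 = 17753 m³.
For wasting at MLVSS concentration, Q_w = V/θ_c = 17753/20.9 = 849.4 m³/d.

Q_w ≈ 849 m³/d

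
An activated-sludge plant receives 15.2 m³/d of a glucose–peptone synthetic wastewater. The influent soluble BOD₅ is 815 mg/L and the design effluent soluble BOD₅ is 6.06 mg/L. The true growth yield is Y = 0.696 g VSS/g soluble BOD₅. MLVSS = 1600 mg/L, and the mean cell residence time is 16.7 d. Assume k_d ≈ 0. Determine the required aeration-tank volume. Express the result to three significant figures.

V·X = Y·Q·ΔS·θ_c gives V = 0.696 × 15.2 × (815 − 6.06) × 16.7 / 1600 = 89.32 m³.

V ≈ 89.3 m³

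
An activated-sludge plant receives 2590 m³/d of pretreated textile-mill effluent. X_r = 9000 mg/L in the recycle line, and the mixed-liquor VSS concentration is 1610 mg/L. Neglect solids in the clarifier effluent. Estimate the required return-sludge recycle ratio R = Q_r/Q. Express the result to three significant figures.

Solids balance on the clarifier gives (1+R)X = R·X_r, so R = X/(X_r − X) = 1610 / (9000 − 1610) = 0.2179.

R ≈ 0.218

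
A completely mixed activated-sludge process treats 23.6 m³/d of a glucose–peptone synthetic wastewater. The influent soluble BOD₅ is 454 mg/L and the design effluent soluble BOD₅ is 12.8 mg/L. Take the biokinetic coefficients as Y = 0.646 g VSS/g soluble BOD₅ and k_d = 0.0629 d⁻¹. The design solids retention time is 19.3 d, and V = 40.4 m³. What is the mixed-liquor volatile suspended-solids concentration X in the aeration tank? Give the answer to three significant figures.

X ≈ 1450 mg/L

From V·X·(1 + k_d·θ_c) = Y·Q·(S₀ − S)·θ_c: X = 0.646 × 23.6 × (454 − 12.8) × 19.3 / [40.4 × (1 + 0.0629 × 19.3)] = 1451 mg/L.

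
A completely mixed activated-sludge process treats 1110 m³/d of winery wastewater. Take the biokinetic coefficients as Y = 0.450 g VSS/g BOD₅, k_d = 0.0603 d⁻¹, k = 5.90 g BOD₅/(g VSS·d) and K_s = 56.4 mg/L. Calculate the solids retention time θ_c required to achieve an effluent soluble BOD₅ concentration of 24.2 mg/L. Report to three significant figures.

At the target effluent, Y k S/(K_s+S) = 0.450×5.90×24.2/80.60 = 0.7972 d⁻¹.
Then 1/θ_c = μ − k_d = 0.7972 − 0.0603 = 0.7369 d⁻¹, giving θ_c = 1.357 d.

θ_c ≈ 1.36 d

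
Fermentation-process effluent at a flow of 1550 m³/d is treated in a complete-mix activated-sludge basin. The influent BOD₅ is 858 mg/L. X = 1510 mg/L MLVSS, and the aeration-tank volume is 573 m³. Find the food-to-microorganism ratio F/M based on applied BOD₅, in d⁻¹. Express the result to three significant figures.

Food-to-microorganism ratio F/M = Q S₀ / (V X) = 1550 × 858 / (573.0 × 1510) = 1.537 d⁻¹.

F/M ≈ 1.54 d⁻¹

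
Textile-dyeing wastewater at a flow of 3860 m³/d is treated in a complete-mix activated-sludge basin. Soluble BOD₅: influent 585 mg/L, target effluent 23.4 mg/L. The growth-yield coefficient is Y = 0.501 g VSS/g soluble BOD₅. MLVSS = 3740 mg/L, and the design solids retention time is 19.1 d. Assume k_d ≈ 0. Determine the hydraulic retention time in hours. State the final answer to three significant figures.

Biomass mass balance (decay neglected): V·X = Y·Q·(S₀ − S)·θ_c, so V = 0.501 × 3860 × (585 − 23.4) × 19.1 / 3740 = 5546 m³.
HRT = V/Q = 5546 m³ / 3860 m³·d⁻¹ = 1.437 d × 24 = 34.49 h.

τ ≈ 34.5 h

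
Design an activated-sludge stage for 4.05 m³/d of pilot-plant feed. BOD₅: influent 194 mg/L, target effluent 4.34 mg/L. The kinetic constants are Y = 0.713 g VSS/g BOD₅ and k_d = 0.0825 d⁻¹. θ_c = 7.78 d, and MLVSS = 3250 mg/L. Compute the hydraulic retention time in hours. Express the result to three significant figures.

From the SRT design equation V = Y Q (S₀−S) θ_c / [X (1 + k_d θ_c)] = 0.713 × 4.05 × (194 − 4.34) × 7.78 / [3250 × (1 + 0.0825 × 7.78)] = 4.26×10^3 / 5336 = 0.7985 m³.
HRT = V/Q = 0.7985 m³ / 4.05 m³·d⁻¹ = 0.1972 d × 24 = 4.732 h.

τ ≈ 4.73 h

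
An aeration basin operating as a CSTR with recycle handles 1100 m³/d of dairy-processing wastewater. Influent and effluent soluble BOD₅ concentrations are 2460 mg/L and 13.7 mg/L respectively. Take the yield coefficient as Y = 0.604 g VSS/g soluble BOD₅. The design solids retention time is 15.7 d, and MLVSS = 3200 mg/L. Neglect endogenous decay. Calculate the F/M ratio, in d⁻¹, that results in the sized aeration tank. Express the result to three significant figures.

F/M ≈ 0.106 d⁻¹

Biomass mass balance (decay neglected): V·X = Y·Q·(S₀ − S)·θ_c, so V = 0.604 × 1100 × (2460 − 13.7) × 15.7 / 3200 = 7974 m³.
F/M = Q·S₀ / (V·X) = 1100 × 2460 / (7974 × 3200) = 0.1060 g soluble BOD₅·(g VSS·d)⁻¹.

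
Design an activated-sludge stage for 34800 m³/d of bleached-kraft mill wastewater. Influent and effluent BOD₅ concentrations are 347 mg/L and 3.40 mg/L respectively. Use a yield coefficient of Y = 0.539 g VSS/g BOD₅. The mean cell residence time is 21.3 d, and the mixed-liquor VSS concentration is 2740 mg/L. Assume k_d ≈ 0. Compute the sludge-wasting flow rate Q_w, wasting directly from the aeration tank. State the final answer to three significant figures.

With k_d = 0 the design equation reduces to V = Y Q (S₀−S) θ_c / X = 0.539 × 34800 × (347 − 3.40) × 21.3 / 2740 = 50101 m³.
For wasting at MLVSS concentration, Q_w = V/θ_c = 50101/21.3 = 2352 m³/d.

Q_w ≈ 2350 m³/d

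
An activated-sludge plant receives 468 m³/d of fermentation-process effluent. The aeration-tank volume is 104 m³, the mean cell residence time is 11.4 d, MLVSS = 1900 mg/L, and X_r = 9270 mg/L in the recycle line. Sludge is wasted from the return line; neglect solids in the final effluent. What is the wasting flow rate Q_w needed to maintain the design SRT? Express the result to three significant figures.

Q_w = (V·X)/(θ_c X_r) = 104.0 × 1900 / (11.4 × 9270) = 1.870 m³/d.

Q_w ≈ 1.87 m³/d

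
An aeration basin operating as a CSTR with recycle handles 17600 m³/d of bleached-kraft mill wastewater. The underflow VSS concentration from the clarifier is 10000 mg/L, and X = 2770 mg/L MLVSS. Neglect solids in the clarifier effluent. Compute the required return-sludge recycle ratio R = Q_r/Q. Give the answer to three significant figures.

Mass balance around the secondary clarifier (neglecting effluent solids): R = X / (X_r − X) = 2770 / (10000 − 2770) = 0.3831.

R ≈ 0.383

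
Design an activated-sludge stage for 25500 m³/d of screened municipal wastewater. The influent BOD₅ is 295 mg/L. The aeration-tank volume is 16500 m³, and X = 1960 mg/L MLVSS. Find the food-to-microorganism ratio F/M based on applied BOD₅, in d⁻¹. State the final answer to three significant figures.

F/M ≈ 0.233 d⁻¹

F/M = applied load / biomass = Q·S₀/(V·X) = 25500 × 295 / (16500 × 1960) = 0.2326 d⁻¹.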